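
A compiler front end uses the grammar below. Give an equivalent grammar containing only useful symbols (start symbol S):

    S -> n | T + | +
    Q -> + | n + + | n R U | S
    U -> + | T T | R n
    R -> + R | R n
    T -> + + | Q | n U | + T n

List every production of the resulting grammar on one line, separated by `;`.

Generating nonterminals: {Q, S, T, U}.
Reachable from S after that: {Q, S, T, U}.
Removed useless symbols: {R} and every production mentioning them.

S -> n | T + | +; Q -> + | n + + | S; U -> + | T T; T -> + + | Q | n U | + T n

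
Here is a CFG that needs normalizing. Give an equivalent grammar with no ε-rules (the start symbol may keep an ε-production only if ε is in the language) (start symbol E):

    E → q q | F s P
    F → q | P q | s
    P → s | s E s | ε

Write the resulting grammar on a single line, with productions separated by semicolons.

E → q q | F s P | F s; F → q | P q | s; P → s | s E s

Nullable set = {P}.
ε ∉ L(G), so no ε-production is kept.
For each production, add variants omitting each subset of nullable occurrences: E → F s P gives F s P | F s.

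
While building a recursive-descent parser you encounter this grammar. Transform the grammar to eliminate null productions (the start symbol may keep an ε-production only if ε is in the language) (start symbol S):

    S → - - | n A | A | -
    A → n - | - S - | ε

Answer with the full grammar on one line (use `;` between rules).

The nullable symbols are {A, S}.
ε ∈ L(G) since S is nullable, so keep S → ε.
For each production, add variants omitting each subset of nullable occurrences: S → n A gives n A | n. A → - S - gives - S - | - -.

S → - - | n A | n | A | - | ε; A → n - | - S - | - -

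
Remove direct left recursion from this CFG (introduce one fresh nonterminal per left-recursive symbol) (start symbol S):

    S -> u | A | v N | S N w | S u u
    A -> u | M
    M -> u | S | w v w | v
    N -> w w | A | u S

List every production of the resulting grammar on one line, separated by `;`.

S is directly left-recursive.
For S: α = {N w, u u}, β = {u, A, v N}. Rewrite as S → β S' and S' → α S' | ε.

S -> u S' | A S' | v N S'; A -> u | M; M -> u | S | w v w | v; N -> w w | A | u S; S' -> N w S' | u u S' | eps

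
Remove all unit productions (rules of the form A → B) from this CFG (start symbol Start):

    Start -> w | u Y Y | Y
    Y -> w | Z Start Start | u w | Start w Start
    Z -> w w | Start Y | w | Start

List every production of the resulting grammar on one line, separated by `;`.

Start -> w | u Y Y | Z Start Start | u w | Start w Start; Y -> w | Z Start Start | u w | Start w Start; Z -> w w | Start Y | w | u Y Y | Z Start Start | u w | Start w Start

Unit pairs: Start ⇒* {Y}; Z ⇒* {Start, Y}.
Replace each nonterminal's rules with the union of the non-unit rules of every nonterminal it unit-derives.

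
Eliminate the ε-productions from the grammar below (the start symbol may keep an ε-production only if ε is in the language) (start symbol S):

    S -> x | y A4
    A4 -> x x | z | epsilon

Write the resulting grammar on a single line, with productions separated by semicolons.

The nullable symbols are {A4}.
ε ∉ L(G), so no ε-production is kept.
Expand every rule over subsets of its nullable positions: S → y A4 gives y A4 | y.

S -> x | y A4 | y; A4 -> x x | z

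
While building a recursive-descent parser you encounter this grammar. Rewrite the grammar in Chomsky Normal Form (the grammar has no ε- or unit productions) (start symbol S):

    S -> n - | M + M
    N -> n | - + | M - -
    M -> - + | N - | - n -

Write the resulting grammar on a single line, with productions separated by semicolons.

S -> X1 X2 | M Y1; N -> n | X2 X3 | M Y2; M -> X2 X3 | N X2 | X2 Y3; X1 -> n; X2 -> -; X3 -> +; Y1 -> X3 M; Y2 -> X2 X2; Y3 -> X1 X2

Introduce a nonterminal for each terminal appearing in a rule of length ≥ 2: X1 → n, X2 → -, X3 → +.
Binarize each right-hand side of length ≥ 3 by chaining fresh nonterminals (Y1, Y2, …): affected rules were S → M X3 M; N → M X2 X2; M → X2 X1 X2.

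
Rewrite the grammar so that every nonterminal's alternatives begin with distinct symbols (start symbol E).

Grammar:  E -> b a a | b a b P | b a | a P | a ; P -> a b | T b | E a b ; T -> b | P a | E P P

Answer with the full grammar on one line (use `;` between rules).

E has alternatives sharing prefix 'b a': factor to E → b a E' with E' → a | b P | ε.
E has alternatives sharing prefix 'a': factor to E → a E'' with E'' → P | ε.

E -> b a E' | a E''; P -> a b | T b | E a b; T -> b | P a | E P P; E' -> a | b P | ε; E'' -> P | ε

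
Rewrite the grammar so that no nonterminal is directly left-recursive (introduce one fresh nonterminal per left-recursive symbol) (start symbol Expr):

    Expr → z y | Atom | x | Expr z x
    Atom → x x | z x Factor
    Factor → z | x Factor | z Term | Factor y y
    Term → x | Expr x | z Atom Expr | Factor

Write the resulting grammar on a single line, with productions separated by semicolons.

Expr → z y Expr1 | Atom Expr1 | x Expr1; Atom → x x | z x Factor; Factor → z Factor1 | x Factor Factor1 | z Term Factor1; Term → x | Expr x | z Atom Expr | Factor; Expr1 → z x Expr1 | ε; Factor1 → y y Factor1 | ε

Expr, Factor are directly left-recursive.
For Expr: α = {z x}, β = {z y, Atom, x}. Rewrite as Expr → β Expr1 and Expr1 → α Expr1 | ε.
For Factor: α = {y y}, β = {z, x Factor, z Term}. Rewrite as Factor → β Factor1 and Factor1 → α Factor1 | ε.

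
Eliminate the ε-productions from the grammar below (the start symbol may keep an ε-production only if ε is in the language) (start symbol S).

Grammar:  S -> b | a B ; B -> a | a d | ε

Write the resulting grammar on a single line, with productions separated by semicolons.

S -> b | a B | a; B -> a | a d

The nullable symbols are {B}.
ε ∉ L(G), so no ε-production is kept.
For each production, add variants omitting each subset of nullable occurrences: S → a B gives a B | a.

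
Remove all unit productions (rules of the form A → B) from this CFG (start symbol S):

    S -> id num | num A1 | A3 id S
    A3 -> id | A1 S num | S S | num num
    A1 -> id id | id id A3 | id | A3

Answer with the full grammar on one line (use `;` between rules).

Unit pairs: A1 ⇒* {A3}.
Replace each nonterminal's rules with the union of the non-unit rules of every nonterminal it unit-derives.

S -> id num | num A1 | A3 id S; A3 -> id | A1 S num | S S | num num; A1 -> id id | id id A3 | id | A1 S num | S S | num num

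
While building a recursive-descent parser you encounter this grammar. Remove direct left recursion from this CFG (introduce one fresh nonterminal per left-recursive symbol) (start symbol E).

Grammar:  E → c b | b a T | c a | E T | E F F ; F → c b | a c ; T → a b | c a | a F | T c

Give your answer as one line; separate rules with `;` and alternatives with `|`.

Left recursion appears on E, T.
For E: α = {T, F F}, β = {c b, b a T, c a}. Rewrite as E → β E' and E' → α E' | ε.
For T: α = {c}, β = {a b, c a, a F}. Rewrite as T → β T' and T' → α T' | ε.

E → c b E' | b a T E' | c a E'; F → c b | a c; T → a b T' | c a T' | a F T'; E' → T E' | F F E' | ε; T' → c T' | ε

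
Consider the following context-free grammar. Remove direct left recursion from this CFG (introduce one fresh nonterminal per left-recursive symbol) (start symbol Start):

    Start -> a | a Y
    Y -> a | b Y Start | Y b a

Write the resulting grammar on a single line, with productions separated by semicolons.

Left recursion appears on Y.
For Y: α = {b a}, β = {a, b Y Start}. Rewrite as Y → β Y1 and Y1 → α Y1 | ε.

Start -> a | a Y; Y -> a Y1 | b Y Start Y1; Y1 -> b a Y1 | ε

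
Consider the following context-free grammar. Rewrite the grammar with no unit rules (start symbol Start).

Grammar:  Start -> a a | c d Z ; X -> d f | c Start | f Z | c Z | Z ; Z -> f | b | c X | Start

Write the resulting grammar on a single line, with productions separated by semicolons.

Unit pairs: X ⇒* {Start, Z}; Z ⇒* {Start}.
For every A with A ⇒* B via unit rules, add B's non-unit alternatives to A; then delete every rule of the form X → Y.

Start -> a a | c d Z; X -> f | b | c X | a a | c d Z | d f | c Start | f Z | c Z; Z -> f | b | c X | a a | c d Z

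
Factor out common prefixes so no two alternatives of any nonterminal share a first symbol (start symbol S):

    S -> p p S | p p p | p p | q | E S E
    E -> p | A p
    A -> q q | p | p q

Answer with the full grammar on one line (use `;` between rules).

S has alternatives sharing prefix 'p p': factor to S → p p S' with S' → S | p | ε.
A has alternatives sharing prefix 'p': factor to A → p A' with A' → ε | q.

S -> q | E S E | p p S'; E -> p | A p; A -> q q | p A'; S' -> S | p | epsilon; A' -> epsilon | q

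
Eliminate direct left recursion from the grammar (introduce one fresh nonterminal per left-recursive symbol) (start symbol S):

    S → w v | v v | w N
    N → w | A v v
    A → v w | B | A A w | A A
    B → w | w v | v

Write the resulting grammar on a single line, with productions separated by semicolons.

A is directly left-recursive.
For A: α = {A w, A}, β = {v w, B}. Rewrite as A → β A' and A' → α A' | ε.

S → w v | v v | w N; N → w | A v v; A → v w A' | B A'; B → w | w v | v; A' → A w A' | A A' | ε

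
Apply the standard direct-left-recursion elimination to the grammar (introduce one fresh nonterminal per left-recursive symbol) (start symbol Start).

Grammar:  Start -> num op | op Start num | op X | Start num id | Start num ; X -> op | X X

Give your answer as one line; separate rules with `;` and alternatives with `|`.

Start -> num op Start1 | op Start num Start1 | op X Start1; X -> op X1; Start1 -> num id Start1 | num Start1 | ε; X1 -> X X1 | ε

Directly left-recursive nonterminals: Start, X.
For Start: α = {num id, num}, β = {num op, op Start num, op X}. Rewrite as Start → β Start1 and Start1 → α Start1 | ε.
For X: α = {X}, β = {op}. Rewrite as X → β X1 and X1 → α X1 | ε.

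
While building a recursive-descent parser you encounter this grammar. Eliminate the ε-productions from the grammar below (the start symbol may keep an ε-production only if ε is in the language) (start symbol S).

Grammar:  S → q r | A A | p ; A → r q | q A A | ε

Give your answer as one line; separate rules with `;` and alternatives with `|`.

The nullable symbols are {A, S}.
ε ∈ L(G) since S is nullable, so keep S → ε.
Expand every rule over subsets of its nullable positions: S → A A gives A A | A. A → q A A gives q A A | q A | q.

S → q r | A A | A | p | ε; A → r q | q A A | q A | q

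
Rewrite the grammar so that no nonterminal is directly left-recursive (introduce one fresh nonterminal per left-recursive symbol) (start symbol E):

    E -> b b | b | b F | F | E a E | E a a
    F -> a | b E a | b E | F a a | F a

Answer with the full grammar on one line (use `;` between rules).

E -> b b E' | b E' | b F E' | F E'; F -> a F' | b E a F' | b E F'; E' -> a E E' | a a E' | ε; F' -> a a F' | a F' | ε

Left recursion appears on E, F.
For E: α = {a E, a a}, β = {b b, b, b F, F}. Rewrite as E → β E' and E' → α E' | ε.
For F: α = {a a, a}, β = {a, b E a, b E}. Rewrite as F → β F' and F' → α F' | ε.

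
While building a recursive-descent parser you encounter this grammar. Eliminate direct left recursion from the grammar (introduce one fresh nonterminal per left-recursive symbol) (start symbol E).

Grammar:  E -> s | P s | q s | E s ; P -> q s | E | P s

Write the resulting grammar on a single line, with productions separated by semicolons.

E -> s E' | P s E' | q s E'; P -> q s P' | E P'; E' -> s E' | ε; P' -> s P' | ε

Directly left-recursive nonterminals: E, P.
For E: α = {s}, β = {s, P s, q s}. Rewrite as E → β E' and E' → α E' | ε.
For P: α = {s}, β = {q s, E}. Rewrite as P → β P' and P' → α P' | ε.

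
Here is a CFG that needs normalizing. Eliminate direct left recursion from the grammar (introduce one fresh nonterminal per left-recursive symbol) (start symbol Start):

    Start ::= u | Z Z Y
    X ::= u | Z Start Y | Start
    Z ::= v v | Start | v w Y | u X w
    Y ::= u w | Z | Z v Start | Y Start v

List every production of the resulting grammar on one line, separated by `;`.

Y is directly left-recursive.
For Y: α = {Start v}, β = {u w, Z, Z v Start}. Rewrite as Y → β Y1 and Y1 → α Y1 | ε.

Start ::= u | Z Z Y; X ::= u | Z Start Y | Start; Z ::= v v | Start | v w Y | u X w; Y ::= u w Y1 | Z Y1 | Z v Start Y1; Y1 ::= Start v Y1 | epsilon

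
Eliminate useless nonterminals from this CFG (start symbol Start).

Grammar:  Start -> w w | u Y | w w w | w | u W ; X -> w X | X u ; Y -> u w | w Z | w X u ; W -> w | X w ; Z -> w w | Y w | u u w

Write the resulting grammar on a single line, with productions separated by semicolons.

Start -> w w | u Y | w w w | w | u W; Y -> u w | w Z; W -> w; Z -> w w | Y w | u u w

Generating nonterminals: {Start, W, Y, Z}.
Reachable from Start after that: {Start, W, Y, Z}.
Removed useless symbols: {X} and every production mentioning them.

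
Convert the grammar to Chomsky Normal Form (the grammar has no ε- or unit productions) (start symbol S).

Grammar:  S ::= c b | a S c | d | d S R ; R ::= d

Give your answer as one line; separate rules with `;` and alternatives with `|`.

Introduce a nonterminal for each terminal appearing in a rule of length ≥ 2: X1 → c, X2 → b, X3 → a, X4 → d.
Binarize each right-hand side of length ≥ 3 by chaining fresh nonterminals (Y1, Y2, …): affected rules were S → X3 S X1; S → X4 S R.

S ::= X1 X2 | X3 Y1 | d | X4 Y2; R ::= d; X1 ::= c; X2 ::= b; X3 ::= a; X4 ::= d; Y1 ::= S X1; Y2 ::= S R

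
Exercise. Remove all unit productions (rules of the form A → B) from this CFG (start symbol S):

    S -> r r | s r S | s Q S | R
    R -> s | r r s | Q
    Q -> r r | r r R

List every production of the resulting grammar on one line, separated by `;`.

S -> r r | r r R | s r S | s Q S | s | r r s; R -> r r | r r R | s | r r s; Q -> r r | r r R

Unit pairs: R ⇒* {Q}; S ⇒* {Q, R}.
For each unit pair (A, B), copy every non-unit production of B to A, then drop all unit productions.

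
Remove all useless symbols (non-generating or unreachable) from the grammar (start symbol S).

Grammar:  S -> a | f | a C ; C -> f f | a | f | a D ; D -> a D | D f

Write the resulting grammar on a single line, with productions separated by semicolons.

Generating nonterminals: {C, S}.
Reachable from S after that: {C, S}.
Removed useless symbols: {D} and every production mentioning them.

S -> a | f | a C; C -> f f | a | f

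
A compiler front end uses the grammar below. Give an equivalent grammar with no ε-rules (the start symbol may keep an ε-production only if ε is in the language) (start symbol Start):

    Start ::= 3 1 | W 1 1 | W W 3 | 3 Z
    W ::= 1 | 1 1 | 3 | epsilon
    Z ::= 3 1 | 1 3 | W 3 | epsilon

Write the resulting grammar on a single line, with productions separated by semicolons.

Nullable nonterminals: {W, Z}.
ε ∉ L(G), so no ε-production is kept.
Expand every rule over subsets of its nullable positions: Start → W 1 1 gives W 1 1 | 1 1. Start → W W 3 gives W W 3 | W 3 | 3. Z → W 3 gives W 3 | 3.

Start ::= 3 1 | W 1 1 | 1 1 | W W 3 | W 3 | 3 | 3 Z; W ::= 1 | 1 1 | 3; Z ::= 3 1 | 1 3 | W 3 | 3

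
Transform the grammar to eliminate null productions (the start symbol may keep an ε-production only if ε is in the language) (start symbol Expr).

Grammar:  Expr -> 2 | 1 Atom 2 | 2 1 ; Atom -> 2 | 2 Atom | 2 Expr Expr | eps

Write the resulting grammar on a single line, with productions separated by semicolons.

Nullable nonterminals: {Atom}.
ε ∉ L(G), so no ε-production is kept.
Add the nullable-subset variants: Expr → 1 Atom 2 gives 1 Atom 2 | 1 2.

Expr -> 2 | 1 Atom 2 | 1 2 | 2 1; Atom -> 2 | 2 Atom | 2 Expr Expr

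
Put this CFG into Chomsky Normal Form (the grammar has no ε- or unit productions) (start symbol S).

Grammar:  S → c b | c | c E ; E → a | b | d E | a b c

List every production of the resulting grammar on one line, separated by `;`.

S → X1 X2 | c | X1 E; E → a | b | X3 E | X4 Y1; X1 → c; X2 → b; X3 → d; X4 → a; Y1 → X2 X1

Introduce a nonterminal for each terminal appearing in a rule of length ≥ 2: X1 → c, X2 → b, X3 → d, X4 → a.
Binarize each right-hand side of length ≥ 3 by chaining fresh nonterminals (Y1, Y2, …): affected rules were E → X4 X2 X1.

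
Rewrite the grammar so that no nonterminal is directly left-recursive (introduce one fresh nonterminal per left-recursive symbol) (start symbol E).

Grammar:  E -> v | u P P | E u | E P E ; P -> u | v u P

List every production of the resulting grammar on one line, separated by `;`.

E -> v E' | u P P E'; P -> u | v u P; E' -> u E' | P E E' | ε

E is directly left-recursive.
For E: α = {u, P E}, β = {v, u P P}. Rewrite as E → β E' and E' → α E' | ε.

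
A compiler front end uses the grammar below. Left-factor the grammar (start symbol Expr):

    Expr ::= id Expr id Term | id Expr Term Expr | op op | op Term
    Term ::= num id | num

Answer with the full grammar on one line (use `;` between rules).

Expr ::= id Expr Expr1 | op Expr2; Term ::= num Term1; Expr1 ::= id Term | Term Expr; Expr2 ::= op | Term; Term1 ::= id | eps

Expr has alternatives sharing prefix 'id Expr': factor to Expr → id Expr Expr1 with Expr1 → id Term | Term Expr.
Expr has alternatives sharing prefix 'op': factor to Expr → op Expr2 with Expr2 → op | Term.
Term has alternatives sharing prefix 'num': factor to Term → num Term1 with Term1 → id | ε.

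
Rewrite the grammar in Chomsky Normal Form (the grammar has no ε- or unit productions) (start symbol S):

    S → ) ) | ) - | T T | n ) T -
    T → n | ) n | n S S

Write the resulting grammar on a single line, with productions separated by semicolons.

S → X1 X1 | X1 X2 | T T | X3 Y1; T → n | X1 X3 | X3 Y3; X1 → ); X2 → -; X3 → n; Y1 → X1 Y2; Y2 → T X2; Y3 → S S

Introduce a nonterminal for each terminal appearing in a rule of length ≥ 2: X1 → ), X2 → -, X3 → n.
Binarize each right-hand side of length ≥ 3 by chaining fresh nonterminals (Y1, Y2, …): affected rules were S → X3 X1 T X2; T → X3 S S.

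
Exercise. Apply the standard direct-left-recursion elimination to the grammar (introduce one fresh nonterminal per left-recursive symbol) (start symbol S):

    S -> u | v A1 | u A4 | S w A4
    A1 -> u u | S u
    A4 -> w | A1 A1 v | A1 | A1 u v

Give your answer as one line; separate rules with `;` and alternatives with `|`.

S is directly left-recursive.
For S: α = {w A4}, β = {u, v A1, u A4}. Rewrite as S → β S' and S' → α S' | ε.

S -> u S' | v A1 S' | u A4 S'; A1 -> u u | S u; A4 -> w | A1 A1 v | A1 | A1 u v; S' -> w A4 S' | ε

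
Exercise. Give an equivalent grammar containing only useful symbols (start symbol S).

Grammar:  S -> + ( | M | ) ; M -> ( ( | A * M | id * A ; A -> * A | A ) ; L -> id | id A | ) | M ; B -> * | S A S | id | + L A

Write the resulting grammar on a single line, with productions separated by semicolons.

Generating nonterminals: {B, L, M, S}.
Reachable from S after that: {M, S}.
Removed useless symbols: {A, B, L} and every production mentioning them.

S -> + ( | M | ); M -> ( (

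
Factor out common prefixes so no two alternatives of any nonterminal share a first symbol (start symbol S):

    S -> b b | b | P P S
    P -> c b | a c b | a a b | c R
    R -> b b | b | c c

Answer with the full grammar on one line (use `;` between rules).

S -> P P S | b S'; P -> c P' | a P''; R -> c c | b R'; S' -> b | eps; P' -> b | R; P'' -> c b | a b; R' -> b | eps

S has alternatives sharing prefix 'b': factor to S → b S' with S' → b | ε.
P has alternatives sharing prefix 'c': factor to P → c P' with P' → b | R.
P has alternatives sharing prefix 'a': factor to P → a P'' with P'' → c b | a b.
R has alternatives sharing prefix 'b': factor to R → b R' with R' → b | ε.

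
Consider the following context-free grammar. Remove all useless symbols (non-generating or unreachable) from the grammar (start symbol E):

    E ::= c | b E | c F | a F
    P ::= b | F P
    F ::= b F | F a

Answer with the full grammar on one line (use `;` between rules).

E ::= c | b E

Generating nonterminals: {E, P}.
Reachable from E after that: {E}.
Removed useless symbols: {F, P} and every production mentioning them.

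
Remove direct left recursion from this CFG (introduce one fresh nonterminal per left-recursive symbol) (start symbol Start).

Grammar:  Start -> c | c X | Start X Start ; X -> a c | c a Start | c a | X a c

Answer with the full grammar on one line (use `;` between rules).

Start -> c Start1 | c X Start1; X -> a c X1 | c a Start X1 | c a X1; Start1 -> X Start Start1 | eps; X1 -> a c X1 | eps

Left recursion appears on Start, X.
For Start: α = {X Start}, β = {c, c X}. Rewrite as Start → β Start1 and Start1 → α Start1 | ε.
For X: α = {a c}, β = {a c, c a Start, c a}. Rewrite as X → β X1 and X1 → α X1 | ε.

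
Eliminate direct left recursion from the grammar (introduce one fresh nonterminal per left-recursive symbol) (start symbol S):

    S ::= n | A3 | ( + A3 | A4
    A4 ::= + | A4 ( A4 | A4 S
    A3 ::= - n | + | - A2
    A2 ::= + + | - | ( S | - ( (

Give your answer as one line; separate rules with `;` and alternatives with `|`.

S ::= n | A3 | ( + A3 | A4; A4 ::= + A4'; A3 ::= - n | + | - A2; A2 ::= + + | - | ( S | - ( (; A4' ::= ( A4 A4' | S A4' | ε

Directly left-recursive nonterminal: A4.
For A4: α = {( A4, S}, β = {+}. Rewrite as A4 → β A4' and A4' → α A4' | ε.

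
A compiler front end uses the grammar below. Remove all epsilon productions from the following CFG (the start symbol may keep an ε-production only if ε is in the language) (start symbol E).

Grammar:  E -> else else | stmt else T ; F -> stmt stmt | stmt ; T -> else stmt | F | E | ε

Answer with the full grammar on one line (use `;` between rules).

Nullable set = {T}.
ε ∉ L(G), so no ε-production is kept.
Expand every rule over subsets of its nullable positions: E → stmt else T gives stmt else T | stmt else.

E -> else else | stmt else T | stmt else; F -> stmt stmt | stmt; T -> else stmt | F | E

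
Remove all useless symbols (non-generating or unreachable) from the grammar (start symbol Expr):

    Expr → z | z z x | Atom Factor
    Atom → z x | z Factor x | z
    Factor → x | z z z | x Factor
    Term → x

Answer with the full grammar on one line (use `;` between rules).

Expr → z | z z x | Atom Factor; Atom → z x | z Factor x | z; Factor → x | z z z | x Factor

Generating nonterminals: {Atom, Expr, Factor, Term}.
Reachable from Expr after that: {Atom, Expr, Factor}.
Removed useless symbols: {Term} and every production mentioning them.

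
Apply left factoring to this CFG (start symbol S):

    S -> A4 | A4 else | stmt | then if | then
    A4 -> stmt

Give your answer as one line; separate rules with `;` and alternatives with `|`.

S -> stmt | A4 S' | then S''; A4 -> stmt; S' -> eps | else; S'' -> if | eps

S has alternatives sharing prefix 'A4': factor to S → A4 S' with S' → ε | else.
S has alternatives sharing prefix 'then': factor to S → then S'' with S'' → if | ε.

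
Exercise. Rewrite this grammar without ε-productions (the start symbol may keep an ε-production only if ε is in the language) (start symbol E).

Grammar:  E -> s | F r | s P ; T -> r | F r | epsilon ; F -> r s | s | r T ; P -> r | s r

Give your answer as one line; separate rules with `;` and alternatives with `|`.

E -> s | F r | s P; T -> r | F r; F -> r s | s | r T | r; P -> r | s r

Nullable nonterminals: {T}.
ε ∉ L(G), so no ε-production is kept.
For each production, add variants omitting each subset of nullable occurrences: F → r T gives r T | r.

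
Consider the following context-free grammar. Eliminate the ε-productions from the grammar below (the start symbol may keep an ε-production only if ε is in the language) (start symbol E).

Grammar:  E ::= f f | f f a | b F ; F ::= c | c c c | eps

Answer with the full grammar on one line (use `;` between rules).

E ::= f f | f f a | b F | b; F ::= c | c c c

Nullable nonterminals: {F}.
ε ∉ L(G), so no ε-production is kept.
Add the nullable-subset variants: E → b F gives b F | b.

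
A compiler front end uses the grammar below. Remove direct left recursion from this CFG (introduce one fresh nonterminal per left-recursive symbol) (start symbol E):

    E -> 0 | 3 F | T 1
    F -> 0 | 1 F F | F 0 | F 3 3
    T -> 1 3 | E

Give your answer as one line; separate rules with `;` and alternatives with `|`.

Directly left-recursive nonterminal: F.
For F: α = {0, 3 3}, β = {0, 1 F F}. Rewrite as F → β F' and F' → α F' | ε.

E -> 0 | 3 F | T 1; F -> 0 F' | 1 F F F'; T -> 1 3 | E; F' -> 0 F' | 3 3 F' | ε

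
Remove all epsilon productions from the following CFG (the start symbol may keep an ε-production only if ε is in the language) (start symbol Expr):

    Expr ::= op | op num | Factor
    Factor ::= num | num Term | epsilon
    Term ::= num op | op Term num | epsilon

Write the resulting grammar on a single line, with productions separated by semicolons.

Expr ::= op | op num | Factor | ε; Factor ::= num | num Term; Term ::= num op | op Term num | op num

The nullable symbols are {Expr, Factor, Term}.
ε ∈ L(G) since Expr is nullable, so keep Expr → ε.
For each production, add variants omitting each subset of nullable occurrences: Term → op Term num gives op Term num | op num.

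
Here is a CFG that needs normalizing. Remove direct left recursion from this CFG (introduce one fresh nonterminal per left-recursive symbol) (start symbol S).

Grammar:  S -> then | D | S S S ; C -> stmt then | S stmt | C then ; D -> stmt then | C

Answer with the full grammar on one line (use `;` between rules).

Directly left-recursive nonterminals: S, C.
For S: α = {S S}, β = {then, D}. Rewrite as S → β S' and S' → α S' | ε.
For C: α = {then}, β = {stmt then, S stmt}. Rewrite as C → β C' and C' → α C' | ε.

S -> then S' | D S'; C -> stmt then C' | S stmt C'; D -> stmt then | C; S' -> S S S' | ε; C' -> then C' | ε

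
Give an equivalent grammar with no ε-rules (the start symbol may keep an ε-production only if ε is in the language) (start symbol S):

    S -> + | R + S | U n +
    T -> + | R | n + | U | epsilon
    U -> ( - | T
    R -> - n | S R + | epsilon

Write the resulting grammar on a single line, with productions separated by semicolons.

S -> + | R + S | + S | U n + | n +; T -> + | R | n + | U; U -> ( - | T; R -> - n | S R + | S +

Nullable nonterminals: {R, T, U}.
ε ∉ L(G), so no ε-production is kept.
Expand every rule over subsets of its nullable positions: S → R + S gives R + S | + S. S → U n + gives U n + | n +. R → S R + gives S R + | S +.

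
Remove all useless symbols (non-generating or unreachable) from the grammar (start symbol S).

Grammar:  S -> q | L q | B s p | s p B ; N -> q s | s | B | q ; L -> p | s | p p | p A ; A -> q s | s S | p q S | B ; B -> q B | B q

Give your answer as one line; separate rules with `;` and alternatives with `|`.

Generating nonterminals: {A, L, N, S}.
Reachable from S after that: {A, L, S}.
Removed useless symbols: {B, N} and every production mentioning them.

S -> q | L q; L -> p | s | p p | p A; A -> q s | s S | p q S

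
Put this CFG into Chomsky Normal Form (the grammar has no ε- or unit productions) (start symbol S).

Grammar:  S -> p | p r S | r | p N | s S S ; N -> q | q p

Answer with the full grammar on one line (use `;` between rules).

Introduce a nonterminal for each terminal appearing in a rule of length ≥ 2: X1 → p, X2 → r, X3 → s, X4 → q.
Binarize each right-hand side of length ≥ 3 by chaining fresh nonterminals (Y1, Y2, …): affected rules were S → X1 X2 S; S → X3 S S.

S -> p | X1 Y1 | r | X1 N | X3 Y2; N -> q | X4 X1; X1 -> p; X2 -> r; X3 -> s; X4 -> q; Y1 -> X2 S; Y2 -> S S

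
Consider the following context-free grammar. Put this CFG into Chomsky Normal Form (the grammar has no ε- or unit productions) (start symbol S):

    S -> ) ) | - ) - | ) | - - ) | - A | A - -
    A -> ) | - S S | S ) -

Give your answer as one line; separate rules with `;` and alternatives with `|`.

Introduce a nonterminal for each terminal appearing in a rule of length ≥ 2: X1 → ), X2 → -.
Binarize each right-hand side of length ≥ 3 by chaining fresh nonterminals (Y1, Y2, …): affected rules were S → X2 X1 X2; S → X2 X2 X1; S → A X2 X2; A → X2 S S.

S -> X1 X1 | X2 Y1 | ) | X2 Y2 | X2 A | A Y3; A -> ) | X2 Y4 | S Y5; X1 -> ); X2 -> -; Y1 -> X1 X2; Y2 -> X2 X1; Y3 -> X2 X2; Y4 -> S S; Y5 -> X1 X2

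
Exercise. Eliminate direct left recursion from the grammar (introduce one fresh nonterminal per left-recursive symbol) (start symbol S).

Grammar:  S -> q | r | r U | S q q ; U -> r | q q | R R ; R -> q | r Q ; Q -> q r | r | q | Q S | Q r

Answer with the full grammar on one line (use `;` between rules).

S, Q are directly left-recursive.
For S: α = {q q}, β = {q, r, r U}. Rewrite as S → β S' and S' → α S' | ε.
For Q: α = {S, r}, β = {q r, r, q}. Rewrite as Q → β Q' and Q' → α Q' | ε.

S -> q S' | r S' | r U S'; U -> r | q q | R R; R -> q | r Q; Q -> q r Q' | r Q' | q Q'; S' -> q q S' | ε; Q' -> S Q' | r Q' | ε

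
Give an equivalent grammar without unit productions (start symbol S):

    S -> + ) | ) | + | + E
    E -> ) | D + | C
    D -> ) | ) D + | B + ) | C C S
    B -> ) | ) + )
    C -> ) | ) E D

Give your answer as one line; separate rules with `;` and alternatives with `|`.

Unit pairs: E ⇒* {C}.
For each unit pair (A, B), copy every non-unit production of B to A, then drop all unit productions.

S -> + ) | ) | + | + E; E -> ) | D + | ) E D; D -> ) | ) D + | B + ) | C C S; B -> ) | ) + ); C -> ) | ) E D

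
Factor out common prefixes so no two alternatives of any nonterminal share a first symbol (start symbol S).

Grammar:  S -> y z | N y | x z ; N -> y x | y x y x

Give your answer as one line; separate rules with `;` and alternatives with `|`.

S -> y z | N y | x z; N -> y x N'; N' -> ε | y x

N has alternatives sharing prefix 'y x': factor to N → y x N' with N' → ε | y x.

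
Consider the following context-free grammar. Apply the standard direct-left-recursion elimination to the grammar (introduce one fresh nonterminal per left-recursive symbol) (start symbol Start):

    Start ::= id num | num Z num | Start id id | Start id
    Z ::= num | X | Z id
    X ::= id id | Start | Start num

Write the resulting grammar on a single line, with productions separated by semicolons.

Directly left-recursive nonterminals: Start, Z.
For Start: α = {id id, id}, β = {id num, num Z num}. Rewrite as Start → β Start1 and Start1 → α Start1 | ε.
For Z: α = {id}, β = {num, X}. Rewrite as Z → β Z1 and Z1 → α Z1 | ε.

Start ::= id num Start1 | num Z num Start1; Z ::= num Z1 | X Z1; X ::= id id | Start | Start num; Start1 ::= id id Start1 | id Start1 | ε; Z1 ::= id Z1 | ε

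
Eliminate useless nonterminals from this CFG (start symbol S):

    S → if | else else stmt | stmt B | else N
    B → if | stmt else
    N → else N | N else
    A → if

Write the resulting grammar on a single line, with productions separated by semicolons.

Generating nonterminals: {A, B, S}.
Reachable from S after that: {B, S}.
Removed useless symbols: {A, N} and every production mentioning them.

S → if | else else stmt | stmt B; B → if | stmt else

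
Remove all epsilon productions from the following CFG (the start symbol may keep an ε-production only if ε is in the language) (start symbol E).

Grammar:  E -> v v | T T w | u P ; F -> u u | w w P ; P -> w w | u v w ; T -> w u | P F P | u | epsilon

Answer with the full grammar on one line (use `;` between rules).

E -> v v | T T w | T w | w | u P; F -> u u | w w P; P -> w w | u v w; T -> w u | P F P | u

The nullable symbols are {T}.
ε ∉ L(G), so no ε-production is kept.
Expand every rule over subsets of its nullable positions: E → T T w gives T T w | T w | w.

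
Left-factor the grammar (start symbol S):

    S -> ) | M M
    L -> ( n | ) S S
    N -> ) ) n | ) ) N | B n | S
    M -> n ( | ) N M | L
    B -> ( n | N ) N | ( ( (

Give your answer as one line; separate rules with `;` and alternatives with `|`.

N has alternatives sharing prefix ') )': factor to N → ) ) N' with N' → n | N.
B has alternatives sharing prefix '(': factor to B → ( B' with B' → n | ( (.

S -> ) | M M; L -> ( n | ) S S; N -> B n | S | ) ) N'; M -> n ( | ) N M | L; B -> N ) N | ( B'; N' -> n | N; B' -> n | ( (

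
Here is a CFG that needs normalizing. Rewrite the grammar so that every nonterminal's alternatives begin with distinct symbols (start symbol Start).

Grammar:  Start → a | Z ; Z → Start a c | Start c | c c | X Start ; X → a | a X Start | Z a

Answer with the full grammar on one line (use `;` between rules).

Start → a | Z; Z → c c | X Start | Start Z1; X → Z a | a X1; Z1 → a c | c; X1 → ε | X Start

Z has alternatives sharing prefix 'Start': factor to Z → Start Z1 with Z1 → a c | c.
X has alternatives sharing prefix 'a': factor to X → a X1 with X1 → ε | X Start.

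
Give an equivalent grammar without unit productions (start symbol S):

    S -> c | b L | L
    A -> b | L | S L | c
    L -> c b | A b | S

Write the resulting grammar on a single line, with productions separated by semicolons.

S -> c b | A b | c | b L; A -> c b | A b | c | b L | b | S L; L -> c b | A b | c | b L

Unit pairs: A ⇒* {L, S}; L ⇒* {S}; S ⇒* {L}.
For every A with A ⇒* B via unit rules, add B's non-unit alternatives to A; then delete every rule of the form X → Y.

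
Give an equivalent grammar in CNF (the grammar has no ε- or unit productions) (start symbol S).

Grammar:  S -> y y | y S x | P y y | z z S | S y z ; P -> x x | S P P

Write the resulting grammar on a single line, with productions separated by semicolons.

S -> X1 X1 | X1 Y1 | P Y2 | X3 Y3 | S Y4; P -> X2 X2 | S Y5; X1 -> y; X2 -> x; X3 -> z; Y1 -> S X2; Y2 -> X1 X1; Y3 -> X3 S; Y4 -> X1 X3; Y5 -> P P

Introduce a nonterminal for each terminal appearing in a rule of length ≥ 2: X1 → y, X2 → x, X3 → z.
Binarize each right-hand side of length ≥ 3 by chaining fresh nonterminals (Y1, Y2, …): affected rules were S → X1 S X2; S → P X1 X1; S → X3 X3 S; S → S X1 X3.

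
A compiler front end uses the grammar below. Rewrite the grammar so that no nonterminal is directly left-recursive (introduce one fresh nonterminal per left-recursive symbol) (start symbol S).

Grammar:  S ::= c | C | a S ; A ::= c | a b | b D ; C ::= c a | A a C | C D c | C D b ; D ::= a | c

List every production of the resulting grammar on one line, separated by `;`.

C is directly left-recursive.
For C: α = {D c, D b}, β = {c a, A a C}. Rewrite as C → β C' and C' → α C' | ε.

S ::= c | C | a S; A ::= c | a b | b D; C ::= c a C' | A a C C'; D ::= a | c; C' ::= D c C' | D b C' | ε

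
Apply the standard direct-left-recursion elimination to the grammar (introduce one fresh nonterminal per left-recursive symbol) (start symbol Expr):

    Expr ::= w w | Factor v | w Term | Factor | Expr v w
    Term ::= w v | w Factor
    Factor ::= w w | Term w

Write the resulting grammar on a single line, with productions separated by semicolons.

Expr ::= w w Expr1 | Factor v Expr1 | w Term Expr1 | Factor Expr1; Term ::= w v | w Factor; Factor ::= w w | Term w; Expr1 ::= v w Expr1 | eps

Left recursion appears on Expr.
For Expr: α = {v w}, β = {w w, Factor v, w Term, Factor}. Rewrite as Expr → β Expr1 and Expr1 → α Expr1 | ε.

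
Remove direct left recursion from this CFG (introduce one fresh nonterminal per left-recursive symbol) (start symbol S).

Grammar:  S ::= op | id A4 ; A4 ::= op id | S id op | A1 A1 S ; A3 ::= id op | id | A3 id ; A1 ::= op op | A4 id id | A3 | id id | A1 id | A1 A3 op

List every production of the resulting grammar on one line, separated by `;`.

Left recursion appears on A3, A1.
For A3: α = {id}, β = {id op, id}. Rewrite as A3 → β A3' and A3' → α A3' | ε.
For A1: α = {id, A3 op}, β = {op op, A4 id id, A3, id id}. Rewrite as A1 → β A1' and A1' → α A1' | ε.

S ::= op | id A4; A4 ::= op id | S id op | A1 A1 S; A3 ::= id op A3' | id A3'; A1 ::= op op A1' | A4 id id A1' | A3 A1' | id id A1'; A3' ::= id A3' | ε; A1' ::= id A1' | A3 op A1' | ε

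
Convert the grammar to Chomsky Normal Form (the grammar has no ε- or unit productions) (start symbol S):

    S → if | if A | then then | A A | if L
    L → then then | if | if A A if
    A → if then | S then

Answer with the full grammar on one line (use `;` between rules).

S → if | X1 A | X2 X2 | A A | X1 L; L → X2 X2 | if | X1 Y1; A → X1 X2 | S X2; X1 → if; X2 → then; Y1 → A Y2; Y2 → A X1

Introduce a nonterminal for each terminal appearing in a rule of length ≥ 2: X1 → if, X2 → then.
Binarize each right-hand side of length ≥ 3 by chaining fresh nonterminals (Y1, Y2, …): affected rules were L → X1 A A X1.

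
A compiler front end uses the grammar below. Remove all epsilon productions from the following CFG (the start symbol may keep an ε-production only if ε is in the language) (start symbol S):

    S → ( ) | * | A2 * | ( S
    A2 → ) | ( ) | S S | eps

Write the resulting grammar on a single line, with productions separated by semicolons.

S → ( ) | * | A2 * | ( S; A2 → ) | ( ) | S S

The nullable symbols are {A2}.
ε ∉ L(G), so no ε-production is kept.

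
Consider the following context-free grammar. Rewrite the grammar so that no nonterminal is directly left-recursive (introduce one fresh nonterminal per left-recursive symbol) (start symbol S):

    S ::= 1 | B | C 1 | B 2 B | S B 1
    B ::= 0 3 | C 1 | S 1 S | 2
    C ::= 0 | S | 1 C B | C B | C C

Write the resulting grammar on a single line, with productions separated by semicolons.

Directly left-recursive nonterminals: S, C.
For S: α = {B 1}, β = {1, B, C 1, B 2 B}. Rewrite as S → β S' and S' → α S' | ε.
For C: α = {B, C}, β = {0, S, 1 C B}. Rewrite as C → β C' and C' → α C' | ε.

S ::= 1 S' | B S' | C 1 S' | B 2 B S'; B ::= 0 3 | C 1 | S 1 S | 2; C ::= 0 C' | S C' | 1 C B C'; S' ::= B 1 S' | ε; C' ::= B C' | C C' | ε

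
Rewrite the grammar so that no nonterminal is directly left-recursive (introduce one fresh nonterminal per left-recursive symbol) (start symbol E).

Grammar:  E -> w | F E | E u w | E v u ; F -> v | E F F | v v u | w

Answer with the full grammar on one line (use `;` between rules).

Left recursion appears on E.
For E: α = {u w, v u}, β = {w, F E}. Rewrite as E → β E' and E' → α E' | ε.

E -> w E' | F E E'; F -> v | E F F | v v u | w; E' -> u w E' | v u E' | ε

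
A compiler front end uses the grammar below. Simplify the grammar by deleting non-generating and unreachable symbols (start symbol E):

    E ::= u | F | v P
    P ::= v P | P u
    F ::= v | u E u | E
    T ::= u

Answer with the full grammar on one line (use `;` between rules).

Generating nonterminals: {E, F, T}.
Reachable from E after that: {E, F}.
Removed useless symbols: {P, T} and every production mentioning them.

E ::= u | F; F ::= v | u E u | E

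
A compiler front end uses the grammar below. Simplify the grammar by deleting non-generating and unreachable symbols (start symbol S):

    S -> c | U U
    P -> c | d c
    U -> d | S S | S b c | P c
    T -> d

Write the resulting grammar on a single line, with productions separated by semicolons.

Generating nonterminals: {P, S, T, U}.
Reachable from S after that: {P, S, U}.
Removed useless symbols: {T} and every production mentioning them.

S -> c | U U; P -> c | d c; U -> d | S S | S b c | P c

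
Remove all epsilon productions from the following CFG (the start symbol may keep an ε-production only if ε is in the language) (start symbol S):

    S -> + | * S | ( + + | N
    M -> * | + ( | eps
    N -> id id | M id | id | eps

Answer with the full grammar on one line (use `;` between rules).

S -> + | * S | * | ( + + | N | eps; M -> * | + (; N -> id id | M id | id

Nullable set = {M, N, S}.
ε ∈ L(G) since S is nullable, so keep S → ε.
Add the nullable-subset variants: S → * S gives * S | *. N → M id gives M id | id.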